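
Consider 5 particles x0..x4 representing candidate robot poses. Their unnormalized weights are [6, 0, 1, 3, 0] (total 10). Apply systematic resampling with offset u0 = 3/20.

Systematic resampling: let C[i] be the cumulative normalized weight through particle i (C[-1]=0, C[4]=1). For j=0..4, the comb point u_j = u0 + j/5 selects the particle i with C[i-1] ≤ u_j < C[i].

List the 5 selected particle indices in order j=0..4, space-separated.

C = [3/5, 3/5, 7/10, 1, 1]
j=0: u_0=3/20 ∈ [0, 3/5) → index 0
j=1: u_1=7/20 ∈ [0, 3/5) → index 0
j=2: u_2=11/20 ∈ [0, 3/5) → index 0
j=3: u_3=3/4 ∈ [7/10, 1) → index 3
j=4: u_4=19/20 ∈ [7/10, 1) → index 3

0 0 0 3 3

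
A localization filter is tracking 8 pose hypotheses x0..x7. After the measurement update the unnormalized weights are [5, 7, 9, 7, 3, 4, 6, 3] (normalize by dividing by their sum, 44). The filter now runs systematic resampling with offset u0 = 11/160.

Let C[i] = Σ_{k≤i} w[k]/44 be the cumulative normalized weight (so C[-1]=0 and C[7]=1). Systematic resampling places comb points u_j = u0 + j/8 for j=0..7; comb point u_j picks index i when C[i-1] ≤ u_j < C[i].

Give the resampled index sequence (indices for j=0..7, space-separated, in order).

C = [5/44, 3/11, 21/44, 7/11, 31/44, 35/44, 41/44, 1]
j=0: u_0=11/160 ∈ [0, 5/44) → index 0
j=1: u_1=31/160 ∈ [5/44, 3/11) → index 1
j=2: u_2=51/160 ∈ [3/11, 21/44) → index 2
j=3: u_3=71/160 ∈ [3/11, 21/44) → index 2
j=4: u_4=91/160 ∈ [21/44, 7/11) → index 3
j=5: u_5=111/160 ∈ [7/11, 31/44) → index 4
j=6: u_6=131/160 ∈ [35/44, 41/44) → index 6
j=7: u_7=151/160 ∈ [41/44, 1) → index 7

0 1 2 2 3 4 6 7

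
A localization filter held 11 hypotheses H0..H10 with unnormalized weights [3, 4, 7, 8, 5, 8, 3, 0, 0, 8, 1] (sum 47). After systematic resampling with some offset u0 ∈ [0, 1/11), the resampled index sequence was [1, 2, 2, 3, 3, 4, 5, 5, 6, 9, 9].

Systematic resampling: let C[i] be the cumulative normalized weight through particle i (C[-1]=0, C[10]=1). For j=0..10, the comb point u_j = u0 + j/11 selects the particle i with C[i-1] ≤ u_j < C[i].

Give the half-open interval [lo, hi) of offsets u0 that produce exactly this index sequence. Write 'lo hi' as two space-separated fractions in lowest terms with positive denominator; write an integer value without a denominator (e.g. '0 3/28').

C = [3/47, 7/47, 14/47, 22/47, 27/47, 35/47, 38/47, 38/47, 38/47, 46/47, 1]
j=0 picked index 1: u0 ∈ [3/47, 7/47)
j=1 picked index 2: u0 ∈ [30/517, 107/517)
j=2 picked index 2: u0 ∈ [-17/517, 60/517)
j=3 picked index 3: u0 ∈ [13/517, 101/517)
j=4 picked index 3: u0 ∈ [-34/517, 54/517)
j=5 picked index 4: u0 ∈ [7/517, 62/517)
j=6 picked index 5: u0 ∈ [15/517, 103/517)
j=7 picked index 5: u0 ∈ [-32/517, 56/517)
j=8 picked index 6: u0 ∈ [9/517, 42/517)
j=9 picked index 9: u0 ∈ [-5/517, 83/517)
j=10 picked index 9: u0 ∈ [-52/517, 36/517)
intersection: [3/47, 36/517)

3/47 36/517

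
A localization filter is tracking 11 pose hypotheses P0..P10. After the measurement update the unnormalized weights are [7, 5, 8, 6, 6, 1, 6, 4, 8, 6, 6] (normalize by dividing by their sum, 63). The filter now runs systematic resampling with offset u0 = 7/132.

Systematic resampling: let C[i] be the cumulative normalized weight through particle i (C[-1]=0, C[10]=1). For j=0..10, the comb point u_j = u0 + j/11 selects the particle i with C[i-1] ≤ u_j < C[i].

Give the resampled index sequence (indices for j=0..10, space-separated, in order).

C = [1/9, 4/21, 20/63, 26/63, 32/63, 11/21, 13/21, 43/63, 17/21, 19/21, 1]
j=0: u_0=7/132 ∈ [0, 1/9) → index 0
j=1: u_1=19/132 ∈ [1/9, 4/21) → index 1
j=2: u_2=31/132 ∈ [4/21, 20/63) → index 2
j=3: u_3=43/132 ∈ [20/63, 26/63) → index 3
j=4: u_4=5/12 ∈ [26/63, 32/63) → index 4
j=5: u_5=67/132 ∈ [26/63, 32/63) → index 4
j=6: u_6=79/132 ∈ [11/21, 13/21) → index 6
j=7: u_7=91/132 ∈ [43/63, 17/21) → index 8
j=8: u_8=103/132 ∈ [43/63, 17/21) → index 8
j=9: u_9=115/132 ∈ [17/21, 19/21) → index 9
j=10: u_10=127/132 ∈ [19/21, 1) → index 10

0 1 2 3 4 4 6 8 8 9 10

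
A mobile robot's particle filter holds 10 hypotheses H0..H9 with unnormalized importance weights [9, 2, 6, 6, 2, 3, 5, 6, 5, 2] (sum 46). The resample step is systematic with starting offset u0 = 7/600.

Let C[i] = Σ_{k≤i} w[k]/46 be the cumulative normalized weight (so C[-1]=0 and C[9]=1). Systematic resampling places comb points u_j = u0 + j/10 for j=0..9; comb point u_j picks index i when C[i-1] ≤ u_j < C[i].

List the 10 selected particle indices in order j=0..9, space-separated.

C = [9/46, 11/46, 17/46, 1/2, 25/46, 14/23, 33/46, 39/46, 22/23, 1]
j=0: u_0=7/600 ∈ [0, 9/46) → index 0
j=1: u_1=67/600 ∈ [0, 9/46) → index 0
j=2: u_2=127/600 ∈ [9/46, 11/46) → index 1
j=3: u_3=187/600 ∈ [11/46, 17/46) → index 2
j=4: u_4=247/600 ∈ [17/46, 1/2) → index 3
j=5: u_5=307/600 ∈ [1/2, 25/46) → index 4
j=6: u_6=367/600 ∈ [14/23, 33/46) → index 6
j=7: u_7=427/600 ∈ [14/23, 33/46) → index 6
j=8: u_8=487/600 ∈ [33/46, 39/46) → index 7
j=9: u_9=547/600 ∈ [39/46, 22/23) → index 8

0 0 1 2 3 4 6 6 7 8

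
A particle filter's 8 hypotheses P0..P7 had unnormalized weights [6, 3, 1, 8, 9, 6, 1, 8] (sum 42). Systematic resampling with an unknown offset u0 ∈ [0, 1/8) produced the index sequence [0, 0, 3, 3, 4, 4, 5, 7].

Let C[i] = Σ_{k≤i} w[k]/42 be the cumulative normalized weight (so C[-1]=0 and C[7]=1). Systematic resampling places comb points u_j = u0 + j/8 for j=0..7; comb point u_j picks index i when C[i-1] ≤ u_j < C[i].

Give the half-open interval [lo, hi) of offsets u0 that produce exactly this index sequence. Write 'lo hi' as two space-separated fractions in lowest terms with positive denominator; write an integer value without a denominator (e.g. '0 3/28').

C = [1/7, 3/14, 5/21, 3/7, 9/14, 11/14, 17/21, 1]
j=0 picked index 0: u0 ∈ [0, 1/7)
j=1 picked index 0: u0 ∈ [-1/8, 1/56)
j=2 picked index 3: u0 ∈ [-1/84, 5/28)
j=3 picked index 3: u0 ∈ [-23/168, 3/56)
j=4 picked index 4: u0 ∈ [-1/14, 1/7)
j=5 picked index 4: u0 ∈ [-11/56, 1/56)
j=6 picked index 5: u0 ∈ [-3/28, 1/28)
j=7 picked index 7: u0 ∈ [-11/168, 1/8)
intersection: [0, 1/56)

0 1/56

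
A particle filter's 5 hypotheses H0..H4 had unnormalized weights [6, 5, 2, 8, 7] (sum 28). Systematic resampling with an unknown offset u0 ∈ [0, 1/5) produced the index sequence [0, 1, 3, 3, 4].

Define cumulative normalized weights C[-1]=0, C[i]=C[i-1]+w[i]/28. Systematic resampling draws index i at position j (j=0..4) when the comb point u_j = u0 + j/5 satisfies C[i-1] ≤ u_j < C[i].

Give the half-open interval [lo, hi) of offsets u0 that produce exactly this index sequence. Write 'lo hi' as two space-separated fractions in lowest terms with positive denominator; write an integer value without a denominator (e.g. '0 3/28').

9/140 3/20

C = [3/14, 11/28, 13/28, 3/4, 1]
j=0 picked index 0: u0 ∈ [0, 3/14)
j=1 picked index 1: u0 ∈ [1/70, 27/140)
j=2 picked index 3: u0 ∈ [9/140, 7/20)
j=3 picked index 3: u0 ∈ [-19/140, 3/20)
j=4 picked index 4: u0 ∈ [-1/20, 1/5)
intersection: [9/140, 3/20)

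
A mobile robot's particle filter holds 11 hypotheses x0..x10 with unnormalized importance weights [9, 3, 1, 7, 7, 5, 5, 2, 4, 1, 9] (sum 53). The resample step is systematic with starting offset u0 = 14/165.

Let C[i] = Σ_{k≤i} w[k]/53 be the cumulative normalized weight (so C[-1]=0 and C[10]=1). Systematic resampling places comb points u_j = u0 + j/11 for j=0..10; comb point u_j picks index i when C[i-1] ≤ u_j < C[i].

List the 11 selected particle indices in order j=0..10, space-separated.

0 1 3 3 4 5 6 7 9 10 10

C = [9/53, 12/53, 13/53, 20/53, 27/53, 32/53, 37/53, 39/53, 43/53, 44/53, 1]
j=0: u_0=14/165 ∈ [0, 9/53) → index 0
j=1: u_1=29/165 ∈ [9/53, 12/53) → index 1
j=2: u_2=4/15 ∈ [13/53, 20/53) → index 3
j=3: u_3=59/165 ∈ [13/53, 20/53) → index 3
j=4: u_4=74/165 ∈ [20/53, 27/53) → index 4
j=5: u_5=89/165 ∈ [27/53, 32/53) → index 5
j=6: u_6=104/165 ∈ [32/53, 37/53) → index 6
j=7: u_7=119/165 ∈ [37/53, 39/53) → index 7
j=8: u_8=134/165 ∈ [43/53, 44/53) → index 9
j=9: u_9=149/165 ∈ [44/53, 1) → index 10
j=10: u_10=164/165 ∈ [44/53, 1) → index 10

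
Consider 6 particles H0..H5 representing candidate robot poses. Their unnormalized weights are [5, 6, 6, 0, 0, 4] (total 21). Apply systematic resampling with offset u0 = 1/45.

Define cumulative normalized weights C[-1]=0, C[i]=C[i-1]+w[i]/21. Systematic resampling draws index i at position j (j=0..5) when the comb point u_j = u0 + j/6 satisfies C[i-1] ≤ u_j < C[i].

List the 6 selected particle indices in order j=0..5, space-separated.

C = [5/21, 11/21, 17/21, 17/21, 17/21, 1]
j=0: u_0=1/45 ∈ [0, 5/21) → index 0
j=1: u_1=17/90 ∈ [0, 5/21) → index 0
j=2: u_2=16/45 ∈ [5/21, 11/21) → index 1
j=3: u_3=47/90 ∈ [5/21, 11/21) → index 1
j=4: u_4=31/45 ∈ [11/21, 17/21) → index 2
j=5: u_5=77/90 ∈ [17/21, 1) → index 5

0 0 1 1 2 5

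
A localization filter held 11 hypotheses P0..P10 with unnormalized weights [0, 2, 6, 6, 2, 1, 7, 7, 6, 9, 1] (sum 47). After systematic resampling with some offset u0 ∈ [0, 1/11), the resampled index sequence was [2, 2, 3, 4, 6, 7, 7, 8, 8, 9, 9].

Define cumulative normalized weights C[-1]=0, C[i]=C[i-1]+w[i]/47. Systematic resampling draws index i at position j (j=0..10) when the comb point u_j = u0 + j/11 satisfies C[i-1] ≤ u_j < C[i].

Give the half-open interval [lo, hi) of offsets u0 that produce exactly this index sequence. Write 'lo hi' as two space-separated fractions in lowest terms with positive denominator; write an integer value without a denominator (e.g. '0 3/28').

29/517 31/517

C = [0, 2/47, 8/47, 14/47, 16/47, 17/47, 24/47, 31/47, 37/47, 46/47, 1]
j=0 picked index 2: u0 ∈ [2/47, 8/47)
j=1 picked index 2: u0 ∈ [-25/517, 41/517)
j=2 picked index 3: u0 ∈ [-6/517, 60/517)
j=3 picked index 4: u0 ∈ [13/517, 35/517)
j=4 picked index 6: u0 ∈ [-1/517, 76/517)
j=5 picked index 7: u0 ∈ [29/517, 106/517)
j=6 picked index 7: u0 ∈ [-18/517, 59/517)
j=7 picked index 8: u0 ∈ [12/517, 78/517)
j=8 picked index 8: u0 ∈ [-35/517, 31/517)
j=9 picked index 9: u0 ∈ [-16/517, 83/517)
j=10 picked index 9: u0 ∈ [-63/517, 36/517)
intersection: [29/517, 31/517)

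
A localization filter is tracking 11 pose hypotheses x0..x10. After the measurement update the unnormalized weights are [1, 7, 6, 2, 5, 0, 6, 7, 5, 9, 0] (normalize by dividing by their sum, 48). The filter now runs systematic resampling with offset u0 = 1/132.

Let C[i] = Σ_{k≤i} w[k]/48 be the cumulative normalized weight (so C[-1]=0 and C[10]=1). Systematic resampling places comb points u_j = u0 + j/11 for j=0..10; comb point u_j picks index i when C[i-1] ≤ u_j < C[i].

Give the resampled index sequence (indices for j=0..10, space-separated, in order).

C = [1/48, 1/6, 7/24, 1/3, 7/16, 7/16, 9/16, 17/24, 13/16, 1, 1]
j=0: u_0=1/132 ∈ [0, 1/48) → index 0
j=1: u_1=13/132 ∈ [1/48, 1/6) → index 1
j=2: u_2=25/132 ∈ [1/6, 7/24) → index 2
j=3: u_3=37/132 ∈ [1/6, 7/24) → index 2
j=4: u_4=49/132 ∈ [1/3, 7/16) → index 4
j=5: u_5=61/132 ∈ [7/16, 9/16) → index 6
j=6: u_6=73/132 ∈ [7/16, 9/16) → index 6
j=7: u_7=85/132 ∈ [9/16, 17/24) → index 7
j=8: u_8=97/132 ∈ [17/24, 13/16) → index 8
j=9: u_9=109/132 ∈ [13/16, 1) → index 9
j=10: u_10=11/12 ∈ [13/16, 1) → index 9

0 1 2 2 4 6 6 7 8 9 9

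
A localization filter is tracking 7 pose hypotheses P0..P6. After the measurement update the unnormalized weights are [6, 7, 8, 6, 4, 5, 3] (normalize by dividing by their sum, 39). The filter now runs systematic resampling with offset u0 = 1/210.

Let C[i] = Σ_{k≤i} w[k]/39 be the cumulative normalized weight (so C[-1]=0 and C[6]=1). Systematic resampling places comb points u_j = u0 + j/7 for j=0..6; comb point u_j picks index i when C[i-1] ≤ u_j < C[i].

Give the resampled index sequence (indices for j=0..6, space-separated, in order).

0 0 1 2 3 4 5

C = [2/13, 1/3, 7/13, 9/13, 31/39, 12/13, 1]
j=0: u_0=1/210 ∈ [0, 2/13) → index 0
j=1: u_1=31/210 ∈ [0, 2/13) → index 0
j=2: u_2=61/210 ∈ [2/13, 1/3) → index 1
j=3: u_3=13/30 ∈ [1/3, 7/13) → index 2
j=4: u_4=121/210 ∈ [7/13, 9/13) → index 3
j=5: u_5=151/210 ∈ [9/13, 31/39) → index 4
j=6: u_6=181/210 ∈ [31/39, 12/13) → index 5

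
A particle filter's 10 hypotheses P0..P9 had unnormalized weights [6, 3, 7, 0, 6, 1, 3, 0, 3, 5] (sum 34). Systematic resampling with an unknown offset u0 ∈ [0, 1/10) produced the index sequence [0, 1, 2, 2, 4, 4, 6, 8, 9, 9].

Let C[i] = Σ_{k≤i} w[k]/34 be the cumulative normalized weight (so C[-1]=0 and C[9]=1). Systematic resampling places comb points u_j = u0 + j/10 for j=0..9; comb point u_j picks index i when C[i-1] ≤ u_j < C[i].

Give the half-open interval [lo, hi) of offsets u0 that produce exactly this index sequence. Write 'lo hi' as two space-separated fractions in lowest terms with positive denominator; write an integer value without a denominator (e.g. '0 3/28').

C = [3/17, 9/34, 8/17, 8/17, 11/17, 23/34, 13/17, 13/17, 29/34, 1]
j=0 picked index 0: u0 ∈ [0, 3/17)
j=1 picked index 1: u0 ∈ [13/170, 14/85)
j=2 picked index 2: u0 ∈ [11/170, 23/85)
j=3 picked index 2: u0 ∈ [-3/85, 29/170)
j=4 picked index 4: u0 ∈ [6/85, 21/85)
j=5 picked index 4: u0 ∈ [-1/34, 5/34)
j=6 picked index 6: u0 ∈ [13/170, 14/85)
j=7 picked index 8: u0 ∈ [11/170, 13/85)
j=8 picked index 9: u0 ∈ [9/170, 1/5)
j=9 picked index 9: u0 ∈ [-4/85, 1/10)
intersection: [13/170, 1/10)

13/170 1/10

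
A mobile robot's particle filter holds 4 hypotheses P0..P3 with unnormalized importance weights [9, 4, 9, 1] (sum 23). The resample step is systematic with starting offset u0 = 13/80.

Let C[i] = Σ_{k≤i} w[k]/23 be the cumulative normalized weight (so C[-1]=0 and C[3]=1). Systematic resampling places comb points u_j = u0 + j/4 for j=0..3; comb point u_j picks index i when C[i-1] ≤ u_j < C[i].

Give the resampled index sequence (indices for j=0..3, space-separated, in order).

C = [9/23, 13/23, 22/23, 1]
j=0: u_0=13/80 ∈ [0, 9/23) → index 0
j=1: u_1=33/80 ∈ [9/23, 13/23) → index 1
j=2: u_2=53/80 ∈ [13/23, 22/23) → index 2
j=3: u_3=73/80 ∈ [13/23, 22/23) → index 2

0 1 2 2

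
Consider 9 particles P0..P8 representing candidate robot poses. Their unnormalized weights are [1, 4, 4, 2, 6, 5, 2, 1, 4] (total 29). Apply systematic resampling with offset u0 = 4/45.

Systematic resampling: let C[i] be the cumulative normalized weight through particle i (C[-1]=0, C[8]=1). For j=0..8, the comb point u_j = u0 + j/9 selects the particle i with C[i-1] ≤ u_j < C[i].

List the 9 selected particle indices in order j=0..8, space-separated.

C = [1/29, 5/29, 9/29, 11/29, 17/29, 22/29, 24/29, 25/29, 1]
j=0: u_0=4/45 ∈ [1/29, 5/29) → index 1
j=1: u_1=1/5 ∈ [5/29, 9/29) → index 2
j=2: u_2=14/45 ∈ [9/29, 11/29) → index 3
j=3: u_3=19/45 ∈ [11/29, 17/29) → index 4
j=4: u_4=8/15 ∈ [11/29, 17/29) → index 4
j=5: u_5=29/45 ∈ [17/29, 22/29) → index 5
j=6: u_6=34/45 ∈ [17/29, 22/29) → index 5
j=7: u_7=13/15 ∈ [25/29, 1) → index 8
j=8: u_8=44/45 ∈ [25/29, 1) → index 8

1 2 3 4 4 5 5 8 8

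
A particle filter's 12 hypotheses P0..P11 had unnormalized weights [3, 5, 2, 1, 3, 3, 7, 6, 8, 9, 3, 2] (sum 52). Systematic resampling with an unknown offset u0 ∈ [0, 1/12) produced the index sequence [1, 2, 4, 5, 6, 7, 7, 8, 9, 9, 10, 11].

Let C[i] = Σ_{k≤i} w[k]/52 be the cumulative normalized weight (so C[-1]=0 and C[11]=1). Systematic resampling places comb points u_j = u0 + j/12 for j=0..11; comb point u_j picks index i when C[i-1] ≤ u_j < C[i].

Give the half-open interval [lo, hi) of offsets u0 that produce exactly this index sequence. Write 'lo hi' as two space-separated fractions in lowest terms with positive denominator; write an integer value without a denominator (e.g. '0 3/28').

11/156 1/13

C = [3/52, 2/13, 5/26, 11/52, 7/26, 17/52, 6/13, 15/26, 19/26, 47/52, 25/26, 1]
j=0 picked index 1: u0 ∈ [3/52, 2/13)
j=1 picked index 2: u0 ∈ [11/156, 17/156)
j=2 picked index 4: u0 ∈ [7/156, 4/39)
j=3 picked index 5: u0 ∈ [1/52, 1/13)
j=4 picked index 6: u0 ∈ [-1/156, 5/39)
j=5 picked index 7: u0 ∈ [7/156, 25/156)
j=6 picked index 7: u0 ∈ [-1/26, 1/13)
j=7 picked index 8: u0 ∈ [-1/156, 23/156)
j=8 picked index 9: u0 ∈ [5/78, 37/156)
j=9 picked index 9: u0 ∈ [-1/52, 2/13)
j=10 picked index 10: u0 ∈ [11/156, 5/39)
j=11 picked index 11: u0 ∈ [7/156, 1/12)
intersection: [11/156, 1/13)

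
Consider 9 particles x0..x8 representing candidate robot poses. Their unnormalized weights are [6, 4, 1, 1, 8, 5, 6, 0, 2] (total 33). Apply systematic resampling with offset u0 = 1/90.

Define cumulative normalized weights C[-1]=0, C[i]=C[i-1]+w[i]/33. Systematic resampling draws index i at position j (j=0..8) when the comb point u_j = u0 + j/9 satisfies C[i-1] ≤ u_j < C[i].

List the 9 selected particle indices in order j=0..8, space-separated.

C = [2/11, 10/33, 1/3, 4/11, 20/33, 25/33, 31/33, 31/33, 1]
j=0: u_0=1/90 ∈ [0, 2/11) → index 0
j=1: u_1=11/90 ∈ [0, 2/11) → index 0
j=2: u_2=7/30 ∈ [2/11, 10/33) → index 1
j=3: u_3=31/90 ∈ [1/3, 4/11) → index 3
j=4: u_4=41/90 ∈ [4/11, 20/33) → index 4
j=5: u_5=17/30 ∈ [4/11, 20/33) → index 4
j=6: u_6=61/90 ∈ [20/33, 25/33) → index 5
j=7: u_7=71/90 ∈ [25/33, 31/33) → index 6
j=8: u_8=9/10 ∈ [25/33, 31/33) → index 6

0 0 1 3 4 4 5 6 6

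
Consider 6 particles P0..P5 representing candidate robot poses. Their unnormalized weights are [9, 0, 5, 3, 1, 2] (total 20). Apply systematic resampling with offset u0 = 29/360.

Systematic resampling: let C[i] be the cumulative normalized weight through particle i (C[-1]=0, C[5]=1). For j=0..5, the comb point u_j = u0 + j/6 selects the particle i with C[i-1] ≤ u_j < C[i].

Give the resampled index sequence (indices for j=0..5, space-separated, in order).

0 0 0 2 3 5

C = [9/20, 9/20, 7/10, 17/20, 9/10, 1]
j=0: u_0=29/360 ∈ [0, 9/20) → index 0
j=1: u_1=89/360 ∈ [0, 9/20) → index 0
j=2: u_2=149/360 ∈ [0, 9/20) → index 0
j=3: u_3=209/360 ∈ [9/20, 7/10) → index 2
j=4: u_4=269/360 ∈ [7/10, 17/20) → index 3
j=5: u_5=329/360 ∈ [9/10, 1) → index 5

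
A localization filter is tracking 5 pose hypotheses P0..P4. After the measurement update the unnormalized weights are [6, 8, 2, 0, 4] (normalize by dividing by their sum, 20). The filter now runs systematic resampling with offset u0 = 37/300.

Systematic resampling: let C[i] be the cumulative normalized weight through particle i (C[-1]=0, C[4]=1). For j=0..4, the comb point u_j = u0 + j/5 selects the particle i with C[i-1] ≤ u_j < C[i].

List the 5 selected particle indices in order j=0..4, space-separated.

C = [3/10, 7/10, 4/5, 4/5, 1]
j=0: u_0=37/300 ∈ [0, 3/10) → index 0
j=1: u_1=97/300 ∈ [3/10, 7/10) → index 1
j=2: u_2=157/300 ∈ [3/10, 7/10) → index 1
j=3: u_3=217/300 ∈ [7/10, 4/5) → index 2
j=4: u_4=277/300 ∈ [4/5, 1) → index 4

0 1 1 2 4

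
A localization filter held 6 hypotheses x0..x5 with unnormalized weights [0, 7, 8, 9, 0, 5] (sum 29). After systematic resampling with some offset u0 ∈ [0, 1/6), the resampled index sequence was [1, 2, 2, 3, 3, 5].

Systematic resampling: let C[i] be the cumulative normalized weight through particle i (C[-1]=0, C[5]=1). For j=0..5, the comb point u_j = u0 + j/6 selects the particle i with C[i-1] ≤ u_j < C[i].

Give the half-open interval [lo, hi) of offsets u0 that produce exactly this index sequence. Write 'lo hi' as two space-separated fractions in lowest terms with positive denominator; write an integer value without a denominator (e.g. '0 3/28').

C = [0, 7/29, 15/29, 24/29, 24/29, 1]
j=0 picked index 1: u0 ∈ [0, 7/29)
j=1 picked index 2: u0 ∈ [13/174, 61/174)
j=2 picked index 2: u0 ∈ [-8/87, 16/87)
j=3 picked index 3: u0 ∈ [1/58, 19/58)
j=4 picked index 3: u0 ∈ [-13/87, 14/87)
j=5 picked index 5: u0 ∈ [-1/174, 1/6)
intersection: [13/174, 14/87)

13/174 14/87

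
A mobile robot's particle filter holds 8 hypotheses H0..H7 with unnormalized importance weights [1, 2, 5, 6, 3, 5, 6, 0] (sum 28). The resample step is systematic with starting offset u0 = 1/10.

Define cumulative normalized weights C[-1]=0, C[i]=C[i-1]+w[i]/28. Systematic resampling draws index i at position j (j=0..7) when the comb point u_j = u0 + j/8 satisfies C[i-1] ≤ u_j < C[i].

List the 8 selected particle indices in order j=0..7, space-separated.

1 2 3 3 4 5 6 6

C = [1/28, 3/28, 2/7, 1/2, 17/28, 11/14, 1, 1]
j=0: u_0=1/10 ∈ [1/28, 3/28) → index 1
j=1: u_1=9/40 ∈ [3/28, 2/7) → index 2
j=2: u_2=7/20 ∈ [2/7, 1/2) → index 3
j=3: u_3=19/40 ∈ [2/7, 1/2) → index 3
j=4: u_4=3/5 ∈ [1/2, 17/28) → index 4
j=5: u_5=29/40 ∈ [17/28, 11/14) → index 5
j=6: u_6=17/20 ∈ [11/14, 1) → index 6
j=7: u_7=39/40 ∈ [11/14, 1) → index 6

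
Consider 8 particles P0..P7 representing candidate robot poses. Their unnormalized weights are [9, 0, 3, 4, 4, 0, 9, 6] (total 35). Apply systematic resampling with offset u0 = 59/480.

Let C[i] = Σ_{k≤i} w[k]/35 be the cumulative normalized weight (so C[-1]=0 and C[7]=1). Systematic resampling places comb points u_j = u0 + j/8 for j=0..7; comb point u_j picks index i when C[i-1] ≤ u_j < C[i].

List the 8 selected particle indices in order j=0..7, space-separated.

C = [9/35, 9/35, 12/35, 16/35, 4/7, 4/7, 29/35, 1]
j=0: u_0=59/480 ∈ [0, 9/35) → index 0
j=1: u_1=119/480 ∈ [0, 9/35) → index 0
j=2: u_2=179/480 ∈ [12/35, 16/35) → index 3
j=3: u_3=239/480 ∈ [16/35, 4/7) → index 4
j=4: u_4=299/480 ∈ [4/7, 29/35) → index 6
j=5: u_5=359/480 ∈ [4/7, 29/35) → index 6
j=6: u_6=419/480 ∈ [29/35, 1) → index 7
j=7: u_7=479/480 ∈ [29/35, 1) → index 7

0 0 3 4 6 6 7 7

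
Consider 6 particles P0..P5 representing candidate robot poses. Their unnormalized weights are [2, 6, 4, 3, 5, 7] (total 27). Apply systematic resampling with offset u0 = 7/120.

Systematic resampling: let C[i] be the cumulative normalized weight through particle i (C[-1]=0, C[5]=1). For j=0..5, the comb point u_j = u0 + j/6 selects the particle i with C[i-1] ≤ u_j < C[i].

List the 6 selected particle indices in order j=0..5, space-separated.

0 1 2 4 4 5

C = [2/27, 8/27, 4/9, 5/9, 20/27, 1]
j=0: u_0=7/120 ∈ [0, 2/27) → index 0
j=1: u_1=9/40 ∈ [2/27, 8/27) → index 1
j=2: u_2=47/120 ∈ [8/27, 4/9) → index 2
j=3: u_3=67/120 ∈ [5/9, 20/27) → index 4
j=4: u_4=29/40 ∈ [5/9, 20/27) → index 4
j=5: u_5=107/120 ∈ [20/27, 1) → index 5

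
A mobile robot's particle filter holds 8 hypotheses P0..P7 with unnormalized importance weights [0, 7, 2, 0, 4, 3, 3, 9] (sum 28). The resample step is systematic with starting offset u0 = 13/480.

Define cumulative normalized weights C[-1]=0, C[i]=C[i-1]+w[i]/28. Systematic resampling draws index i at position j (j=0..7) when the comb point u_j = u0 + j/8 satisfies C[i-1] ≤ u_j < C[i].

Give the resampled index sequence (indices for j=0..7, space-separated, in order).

C = [0, 1/4, 9/28, 9/28, 13/28, 4/7, 19/28, 1]
j=0: u_0=13/480 ∈ [0, 1/4) → index 1
j=1: u_1=73/480 ∈ [0, 1/4) → index 1
j=2: u_2=133/480 ∈ [1/4, 9/28) → index 2
j=3: u_3=193/480 ∈ [9/28, 13/28) → index 4
j=4: u_4=253/480 ∈ [13/28, 4/7) → index 5
j=5: u_5=313/480 ∈ [4/7, 19/28) → index 6
j=6: u_6=373/480 ∈ [19/28, 1) → index 7
j=7: u_7=433/480 ∈ [19/28, 1) → index 7

1 1 2 4 5 6 7 7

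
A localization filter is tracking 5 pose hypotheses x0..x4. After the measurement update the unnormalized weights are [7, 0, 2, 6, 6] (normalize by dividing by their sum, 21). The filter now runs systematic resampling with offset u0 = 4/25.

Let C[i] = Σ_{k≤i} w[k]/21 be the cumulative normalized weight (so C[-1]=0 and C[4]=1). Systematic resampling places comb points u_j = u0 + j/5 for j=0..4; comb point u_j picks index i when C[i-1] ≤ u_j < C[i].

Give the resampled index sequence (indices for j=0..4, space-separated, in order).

0 2 3 4 4

C = [1/3, 1/3, 3/7, 5/7, 1]
j=0: u_0=4/25 ∈ [0, 1/3) → index 0
j=1: u_1=9/25 ∈ [1/3, 3/7) → index 2
j=2: u_2=14/25 ∈ [3/7, 5/7) → index 3
j=3: u_3=19/25 ∈ [5/7, 1) → index 4
j=4: u_4=24/25 ∈ [5/7, 1) → index 4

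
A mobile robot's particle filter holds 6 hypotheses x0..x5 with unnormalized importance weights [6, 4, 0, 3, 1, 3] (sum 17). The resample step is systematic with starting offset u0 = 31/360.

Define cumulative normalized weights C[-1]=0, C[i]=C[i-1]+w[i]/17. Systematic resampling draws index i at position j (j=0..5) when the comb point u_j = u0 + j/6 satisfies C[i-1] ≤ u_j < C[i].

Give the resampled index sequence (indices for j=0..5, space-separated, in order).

C = [6/17, 10/17, 10/17, 13/17, 14/17, 1]
j=0: u_0=31/360 ∈ [0, 6/17) → index 0
j=1: u_1=91/360 ∈ [0, 6/17) → index 0
j=2: u_2=151/360 ∈ [6/17, 10/17) → index 1
j=3: u_3=211/360 ∈ [6/17, 10/17) → index 1
j=4: u_4=271/360 ∈ [10/17, 13/17) → index 3
j=5: u_5=331/360 ∈ [14/17, 1) → index 5

0 0 1 1 3 5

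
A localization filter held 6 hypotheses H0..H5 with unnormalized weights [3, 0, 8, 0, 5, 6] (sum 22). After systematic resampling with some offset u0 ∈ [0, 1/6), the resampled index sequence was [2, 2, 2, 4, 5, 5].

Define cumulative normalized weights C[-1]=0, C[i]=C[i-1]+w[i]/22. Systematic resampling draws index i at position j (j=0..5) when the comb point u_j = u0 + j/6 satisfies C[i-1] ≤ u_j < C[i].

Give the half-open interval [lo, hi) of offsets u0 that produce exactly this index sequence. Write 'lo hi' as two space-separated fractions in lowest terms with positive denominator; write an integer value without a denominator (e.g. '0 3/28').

3/22 1/6

C = [3/22, 3/22, 1/2, 1/2, 8/11, 1]
j=0 picked index 2: u0 ∈ [3/22, 1/2)
j=1 picked index 2: u0 ∈ [-1/33, 1/3)
j=2 picked index 2: u0 ∈ [-13/66, 1/6)
j=3 picked index 4: u0 ∈ [0, 5/22)
j=4 picked index 5: u0 ∈ [2/33, 1/3)
j=5 picked index 5: u0 ∈ [-7/66, 1/6)
intersection: [3/22, 1/6)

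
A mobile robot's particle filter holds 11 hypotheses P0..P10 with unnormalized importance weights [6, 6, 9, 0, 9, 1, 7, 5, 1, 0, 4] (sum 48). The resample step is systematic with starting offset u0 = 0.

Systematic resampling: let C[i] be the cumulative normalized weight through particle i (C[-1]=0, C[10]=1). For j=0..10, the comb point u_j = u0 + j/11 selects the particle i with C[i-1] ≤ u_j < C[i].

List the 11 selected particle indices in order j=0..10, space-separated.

C = [1/8, 1/4, 7/16, 7/16, 5/8, 31/48, 19/24, 43/48, 11/12, 11/12, 1]
j=0: u_0=0 ∈ [0, 1/8) → index 0
j=1: u_1=1/11 ∈ [0, 1/8) → index 0
j=2: u_2=2/11 ∈ [1/8, 1/4) → index 1
j=3: u_3=3/11 ∈ [1/4, 7/16) → index 2
j=4: u_4=4/11 ∈ [1/4, 7/16) → index 2
j=5: u_5=5/11 ∈ [7/16, 5/8) → index 4
j=6: u_6=6/11 ∈ [7/16, 5/8) → index 4
j=7: u_7=7/11 ∈ [5/8, 31/48) → index 5
j=8: u_8=8/11 ∈ [31/48, 19/24) → index 6
j=9: u_9=9/11 ∈ [19/24, 43/48) → index 7
j=10: u_10=10/11 ∈ [43/48, 11/12) → index 8

0 0 1 2 2 4 4 5 6 7 8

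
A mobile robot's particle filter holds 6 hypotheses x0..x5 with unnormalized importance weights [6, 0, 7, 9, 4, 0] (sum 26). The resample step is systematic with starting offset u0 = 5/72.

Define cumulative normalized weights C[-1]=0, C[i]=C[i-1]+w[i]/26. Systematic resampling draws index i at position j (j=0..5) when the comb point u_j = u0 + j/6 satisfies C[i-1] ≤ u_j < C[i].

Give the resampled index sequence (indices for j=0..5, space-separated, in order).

0 2 2 3 3 4

C = [3/13, 3/13, 1/2, 11/13, 1, 1]
j=0: u_0=5/72 ∈ [0, 3/13) → index 0
j=1: u_1=17/72 ∈ [3/13, 1/2) → index 2
j=2: u_2=29/72 ∈ [3/13, 1/2) → index 2
j=3: u_3=41/72 ∈ [1/2, 11/13) → index 3
j=4: u_4=53/72 ∈ [1/2, 11/13) → index 3
j=5: u_5=65/72 ∈ [11/13, 1) → index 4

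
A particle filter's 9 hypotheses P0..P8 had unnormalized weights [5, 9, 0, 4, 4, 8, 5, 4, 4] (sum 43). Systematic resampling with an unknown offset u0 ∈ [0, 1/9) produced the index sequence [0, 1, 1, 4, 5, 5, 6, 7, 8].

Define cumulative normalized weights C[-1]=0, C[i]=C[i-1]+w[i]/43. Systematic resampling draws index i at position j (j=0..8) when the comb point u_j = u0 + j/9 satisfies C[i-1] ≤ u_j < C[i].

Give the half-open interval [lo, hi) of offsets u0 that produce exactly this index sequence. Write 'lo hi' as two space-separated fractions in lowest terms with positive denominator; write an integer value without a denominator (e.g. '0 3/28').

C = [5/43, 14/43, 14/43, 18/43, 22/43, 30/43, 35/43, 39/43, 1]
j=0 picked index 0: u0 ∈ [0, 5/43)
j=1 picked index 1: u0 ∈ [2/387, 83/387)
j=2 picked index 1: u0 ∈ [-41/387, 40/387)
j=3 picked index 4: u0 ∈ [11/129, 23/129)
j=4 picked index 5: u0 ∈ [26/387, 98/387)
j=5 picked index 5: u0 ∈ [-17/387, 55/387)
j=6 picked index 6: u0 ∈ [4/129, 19/129)
j=7 picked index 7: u0 ∈ [14/387, 50/387)
j=8 picked index 8: u0 ∈ [7/387, 1/9)
intersection: [11/129, 40/387)

11/129 40/387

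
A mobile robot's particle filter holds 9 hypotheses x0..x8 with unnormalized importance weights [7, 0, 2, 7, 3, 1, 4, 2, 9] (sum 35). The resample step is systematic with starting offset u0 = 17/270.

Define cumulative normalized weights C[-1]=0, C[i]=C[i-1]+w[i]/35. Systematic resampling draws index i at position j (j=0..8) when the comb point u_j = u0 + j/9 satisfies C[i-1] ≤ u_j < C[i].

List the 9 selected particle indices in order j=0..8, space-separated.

C = [1/5, 1/5, 9/35, 16/35, 19/35, 4/7, 24/35, 26/35, 1]
j=0: u_0=17/270 ∈ [0, 1/5) → index 0
j=1: u_1=47/270 ∈ [0, 1/5) → index 0
j=2: u_2=77/270 ∈ [9/35, 16/35) → index 3
j=3: u_3=107/270 ∈ [9/35, 16/35) → index 3
j=4: u_4=137/270 ∈ [16/35, 19/35) → index 4
j=5: u_5=167/270 ∈ [4/7, 24/35) → index 6
j=6: u_6=197/270 ∈ [24/35, 26/35) → index 7
j=7: u_7=227/270 ∈ [26/35, 1) → index 8
j=8: u_8=257/270 ∈ [26/35, 1) → index 8

0 0 3 3 4 6 7 8 8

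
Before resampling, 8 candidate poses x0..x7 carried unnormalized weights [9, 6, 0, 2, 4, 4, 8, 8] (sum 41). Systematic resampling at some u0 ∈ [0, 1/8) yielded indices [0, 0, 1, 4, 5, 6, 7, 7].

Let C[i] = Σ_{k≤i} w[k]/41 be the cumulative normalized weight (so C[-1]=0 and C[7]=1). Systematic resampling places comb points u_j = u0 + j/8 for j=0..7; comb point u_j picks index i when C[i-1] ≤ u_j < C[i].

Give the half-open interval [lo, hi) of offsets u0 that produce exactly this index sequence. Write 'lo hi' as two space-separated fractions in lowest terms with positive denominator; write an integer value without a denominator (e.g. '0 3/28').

9/164 31/328

C = [9/41, 15/41, 15/41, 17/41, 21/41, 25/41, 33/41, 1]
j=0 picked index 0: u0 ∈ [0, 9/41)
j=1 picked index 0: u0 ∈ [-1/8, 31/328)
j=2 picked index 1: u0 ∈ [-5/164, 19/164)
j=3 picked index 4: u0 ∈ [13/328, 45/328)
j=4 picked index 5: u0 ∈ [1/82, 9/82)
j=5 picked index 6: u0 ∈ [-5/328, 59/328)
j=6 picked index 7: u0 ∈ [9/164, 1/4)
j=7 picked index 7: u0 ∈ [-23/328, 1/8)
intersection: [9/164, 31/328)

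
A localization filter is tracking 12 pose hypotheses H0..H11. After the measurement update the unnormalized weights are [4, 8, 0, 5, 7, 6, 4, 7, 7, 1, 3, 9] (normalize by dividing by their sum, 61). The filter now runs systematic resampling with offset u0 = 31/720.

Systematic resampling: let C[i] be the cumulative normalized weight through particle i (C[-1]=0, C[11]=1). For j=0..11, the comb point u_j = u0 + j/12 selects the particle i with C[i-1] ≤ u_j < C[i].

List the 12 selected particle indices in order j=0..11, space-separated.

C = [4/61, 12/61, 12/61, 17/61, 24/61, 30/61, 34/61, 41/61, 48/61, 49/61, 52/61, 1]
j=0: u_0=31/720 ∈ [0, 4/61) → index 0
j=1: u_1=91/720 ∈ [4/61, 12/61) → index 1
j=2: u_2=151/720 ∈ [12/61, 17/61) → index 3
j=3: u_3=211/720 ∈ [17/61, 24/61) → index 4
j=4: u_4=271/720 ∈ [17/61, 24/61) → index 4
j=5: u_5=331/720 ∈ [24/61, 30/61) → index 5
j=6: u_6=391/720 ∈ [30/61, 34/61) → index 6
j=7: u_7=451/720 ∈ [34/61, 41/61) → index 7
j=8: u_8=511/720 ∈ [41/61, 48/61) → index 8
j=9: u_9=571/720 ∈ [48/61, 49/61) → index 9
j=10: u_10=631/720 ∈ [52/61, 1) → index 11
j=11: u_11=691/720 ∈ [52/61, 1) → index 11

0 1 3 4 4 5 6 7 8 9 11 11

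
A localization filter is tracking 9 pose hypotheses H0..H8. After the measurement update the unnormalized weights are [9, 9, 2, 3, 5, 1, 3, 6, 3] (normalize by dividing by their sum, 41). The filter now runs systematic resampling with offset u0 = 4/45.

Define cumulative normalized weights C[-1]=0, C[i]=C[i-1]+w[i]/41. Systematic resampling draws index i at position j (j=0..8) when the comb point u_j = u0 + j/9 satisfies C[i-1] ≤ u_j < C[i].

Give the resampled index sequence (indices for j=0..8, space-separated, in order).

0 0 1 1 3 4 6 7 8

C = [9/41, 18/41, 20/41, 23/41, 28/41, 29/41, 32/41, 38/41, 1]
j=0: u_0=4/45 ∈ [0, 9/41) → index 0
j=1: u_1=1/5 ∈ [0, 9/41) → index 0
j=2: u_2=14/45 ∈ [9/41, 18/41) → index 1
j=3: u_3=19/45 ∈ [9/41, 18/41) → index 1
j=4: u_4=8/15 ∈ [20/41, 23/41) → index 3
j=5: u_5=29/45 ∈ [23/41, 28/41) → index 4
j=6: u_6=34/45 ∈ [29/41, 32/41) → index 6
j=7: u_7=13/15 ∈ [32/41, 38/41) → index 7
j=8: u_8=44/45 ∈ [38/41, 1) → index 8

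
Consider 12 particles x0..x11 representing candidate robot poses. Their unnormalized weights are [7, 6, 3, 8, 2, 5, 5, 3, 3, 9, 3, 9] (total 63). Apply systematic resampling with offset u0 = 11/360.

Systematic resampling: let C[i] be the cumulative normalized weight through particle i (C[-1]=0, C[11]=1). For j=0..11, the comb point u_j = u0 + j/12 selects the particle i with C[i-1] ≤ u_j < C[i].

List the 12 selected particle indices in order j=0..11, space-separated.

C = [1/9, 13/63, 16/63, 8/21, 26/63, 31/63, 4/7, 13/21, 2/3, 17/21, 6/7, 1]
j=0: u_0=11/360 ∈ [0, 1/9) → index 0
j=1: u_1=41/360 ∈ [1/9, 13/63) → index 1
j=2: u_2=71/360 ∈ [1/9, 13/63) → index 1
j=3: u_3=101/360 ∈ [16/63, 8/21) → index 3
j=4: u_4=131/360 ∈ [16/63, 8/21) → index 3
j=5: u_5=161/360 ∈ [26/63, 31/63) → index 5
j=6: u_6=191/360 ∈ [31/63, 4/7) → index 6
j=7: u_7=221/360 ∈ [4/7, 13/21) → index 7
j=8: u_8=251/360 ∈ [2/3, 17/21) → index 9
j=9: u_9=281/360 ∈ [2/3, 17/21) → index 9
j=10: u_10=311/360 ∈ [6/7, 1) → index 11
j=11: u_11=341/360 ∈ [6/7, 1) → index 11

0 1 1 3 3 5 6 7 9 9 11 11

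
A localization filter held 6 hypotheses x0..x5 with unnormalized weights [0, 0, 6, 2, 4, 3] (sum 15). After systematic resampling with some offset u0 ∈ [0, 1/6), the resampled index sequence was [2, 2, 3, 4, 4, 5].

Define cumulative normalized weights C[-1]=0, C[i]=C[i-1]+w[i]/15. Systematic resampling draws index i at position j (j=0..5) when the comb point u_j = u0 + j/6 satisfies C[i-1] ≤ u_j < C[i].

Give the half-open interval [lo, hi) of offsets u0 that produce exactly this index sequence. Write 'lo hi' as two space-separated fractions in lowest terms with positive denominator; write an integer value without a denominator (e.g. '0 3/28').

1/15 2/15

C = [0, 0, 2/5, 8/15, 4/5, 1]
j=0 picked index 2: u0 ∈ [0, 2/5)
j=1 picked index 2: u0 ∈ [-1/6, 7/30)
j=2 picked index 3: u0 ∈ [1/15, 1/5)
j=3 picked index 4: u0 ∈ [1/30, 3/10)
j=4 picked index 4: u0 ∈ [-2/15, 2/15)
j=5 picked index 5: u0 ∈ [-1/30, 1/6)
intersection: [1/15, 2/15)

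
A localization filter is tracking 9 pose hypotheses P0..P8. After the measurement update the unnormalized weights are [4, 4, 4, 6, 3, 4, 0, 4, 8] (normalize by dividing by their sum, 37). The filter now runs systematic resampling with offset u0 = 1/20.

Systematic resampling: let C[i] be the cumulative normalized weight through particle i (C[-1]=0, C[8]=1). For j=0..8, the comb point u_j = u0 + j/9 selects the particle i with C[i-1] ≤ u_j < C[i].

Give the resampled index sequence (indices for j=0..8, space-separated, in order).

0 1 2 3 4 5 7 8 8

C = [4/37, 8/37, 12/37, 18/37, 21/37, 25/37, 25/37, 29/37, 1]
j=0: u_0=1/20 ∈ [0, 4/37) → index 0
j=1: u_1=29/180 ∈ [4/37, 8/37) → index 1
j=2: u_2=49/180 ∈ [8/37, 12/37) → index 2
j=3: u_3=23/60 ∈ [12/37, 18/37) → index 3
j=4: u_4=89/180 ∈ [18/37, 21/37) → index 4
j=5: u_5=109/180 ∈ [21/37, 25/37) → index 5
j=6: u_6=43/60 ∈ [25/37, 29/37) → index 7
j=7: u_7=149/180 ∈ [29/37, 1) → index 8
j=8: u_8=169/180 ∈ [29/37, 1) → index 8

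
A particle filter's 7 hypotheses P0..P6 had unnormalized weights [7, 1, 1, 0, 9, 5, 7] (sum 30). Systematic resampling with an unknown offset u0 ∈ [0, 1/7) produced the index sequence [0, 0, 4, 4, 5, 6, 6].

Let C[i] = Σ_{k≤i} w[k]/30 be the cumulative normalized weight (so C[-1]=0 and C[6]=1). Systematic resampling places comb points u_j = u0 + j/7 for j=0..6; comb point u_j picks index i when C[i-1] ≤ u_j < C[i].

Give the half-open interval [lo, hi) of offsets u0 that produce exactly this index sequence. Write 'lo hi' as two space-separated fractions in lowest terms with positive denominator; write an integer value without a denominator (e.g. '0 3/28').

C = [7/30, 4/15, 3/10, 3/10, 3/5, 23/30, 1]
j=0 picked index 0: u0 ∈ [0, 7/30)
j=1 picked index 0: u0 ∈ [-1/7, 19/210)
j=2 picked index 4: u0 ∈ [1/70, 11/35)
j=3 picked index 4: u0 ∈ [-9/70, 6/35)
j=4 picked index 5: u0 ∈ [1/35, 41/210)
j=5 picked index 6: u0 ∈ [11/210, 2/7)
j=6 picked index 6: u0 ∈ [-19/210, 1/7)
intersection: [11/210, 19/210)

11/210 19/210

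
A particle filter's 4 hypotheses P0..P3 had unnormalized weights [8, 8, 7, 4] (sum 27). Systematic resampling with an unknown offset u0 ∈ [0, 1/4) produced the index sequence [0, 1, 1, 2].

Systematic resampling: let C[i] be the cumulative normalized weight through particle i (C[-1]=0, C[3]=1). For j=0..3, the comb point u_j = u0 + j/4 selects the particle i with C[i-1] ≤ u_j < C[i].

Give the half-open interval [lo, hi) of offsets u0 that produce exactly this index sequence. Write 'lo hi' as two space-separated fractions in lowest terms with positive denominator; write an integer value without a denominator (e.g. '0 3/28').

5/108 5/54

C = [8/27, 16/27, 23/27, 1]
j=0 picked index 0: u0 ∈ [0, 8/27)
j=1 picked index 1: u0 ∈ [5/108, 37/108)
j=2 picked index 1: u0 ∈ [-11/54, 5/54)
j=3 picked index 2: u0 ∈ [-17/108, 11/108)
intersection: [5/108, 5/54)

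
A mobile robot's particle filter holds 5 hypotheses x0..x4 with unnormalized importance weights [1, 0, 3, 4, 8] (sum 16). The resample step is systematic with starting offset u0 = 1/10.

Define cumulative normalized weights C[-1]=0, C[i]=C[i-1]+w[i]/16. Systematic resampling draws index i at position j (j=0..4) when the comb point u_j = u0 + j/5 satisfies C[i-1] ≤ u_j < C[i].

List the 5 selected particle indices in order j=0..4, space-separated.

2 3 4 4 4

C = [1/16, 1/16, 1/4, 1/2, 1]
j=0: u_0=1/10 ∈ [1/16, 1/4) → index 2
j=1: u_1=3/10 ∈ [1/4, 1/2) → index 3
j=2: u_2=1/2 ∈ [1/2, 1) → index 4
j=3: u_3=7/10 ∈ [1/2, 1) → index 4
j=4: u_4=9/10 ∈ [1/2, 1) → index 4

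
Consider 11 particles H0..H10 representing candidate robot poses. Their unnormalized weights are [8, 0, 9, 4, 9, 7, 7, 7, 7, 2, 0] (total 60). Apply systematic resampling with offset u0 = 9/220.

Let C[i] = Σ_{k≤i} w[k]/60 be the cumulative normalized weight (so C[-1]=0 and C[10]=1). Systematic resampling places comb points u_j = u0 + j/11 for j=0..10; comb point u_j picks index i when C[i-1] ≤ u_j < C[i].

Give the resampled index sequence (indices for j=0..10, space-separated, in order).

0 0 2 3 4 4 5 6 7 8 8

C = [2/15, 2/15, 17/60, 7/20, 1/2, 37/60, 11/15, 17/20, 29/30, 1, 1]
j=0: u_0=9/220 ∈ [0, 2/15) → index 0
j=1: u_1=29/220 ∈ [0, 2/15) → index 0
j=2: u_2=49/220 ∈ [2/15, 17/60) → index 2
j=3: u_3=69/220 ∈ [17/60, 7/20) → index 3
j=4: u_4=89/220 ∈ [7/20, 1/2) → index 4
j=5: u_5=109/220 ∈ [7/20, 1/2) → index 4
j=6: u_6=129/220 ∈ [1/2, 37/60) → index 5
j=7: u_7=149/220 ∈ [37/60, 11/15) → index 6
j=8: u_8=169/220 ∈ [11/15, 17/20) → index 7
j=9: u_9=189/220 ∈ [17/20, 29/30) → index 8
j=10: u_10=19/20 ∈ [17/20, 29/30) → index 8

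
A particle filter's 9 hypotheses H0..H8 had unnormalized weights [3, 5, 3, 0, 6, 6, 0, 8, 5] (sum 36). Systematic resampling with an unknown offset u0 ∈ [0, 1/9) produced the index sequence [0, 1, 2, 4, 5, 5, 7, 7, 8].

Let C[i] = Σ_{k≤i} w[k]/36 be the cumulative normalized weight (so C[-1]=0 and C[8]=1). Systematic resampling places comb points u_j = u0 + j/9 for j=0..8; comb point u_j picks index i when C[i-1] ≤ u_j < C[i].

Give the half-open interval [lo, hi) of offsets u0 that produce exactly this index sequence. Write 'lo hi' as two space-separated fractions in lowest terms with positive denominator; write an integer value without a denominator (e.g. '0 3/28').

C = [1/12, 2/9, 11/36, 11/36, 17/36, 23/36, 23/36, 31/36, 1]
j=0 picked index 0: u0 ∈ [0, 1/12)
j=1 picked index 1: u0 ∈ [-1/36, 1/9)
j=2 picked index 2: u0 ∈ [0, 1/12)
j=3 picked index 4: u0 ∈ [-1/36, 5/36)
j=4 picked index 5: u0 ∈ [1/36, 7/36)
j=5 picked index 5: u0 ∈ [-1/12, 1/12)
j=6 picked index 7: u0 ∈ [-1/36, 7/36)
j=7 picked index 7: u0 ∈ [-5/36, 1/12)
j=8 picked index 8: u0 ∈ [-1/36, 1/9)
intersection: [1/36, 1/12)

1/36 1/12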